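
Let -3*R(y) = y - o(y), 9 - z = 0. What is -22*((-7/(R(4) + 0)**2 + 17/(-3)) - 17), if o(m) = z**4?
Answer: 64319400662/128982747 ≈ 498.67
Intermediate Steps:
z = 9 (z = 9 - 1*0 = 9 + 0 = 9)
o(m) = 6561 (o(m) = 9**4 = 6561)
R(y) = 2187 - y/3 (R(y) = -(y - 1*6561)/3 = -(y - 6561)/3 = -(-6561 + y)/3 = 2187 - y/3)
-22*((-7/(R(4) + 0)**2 + 17/(-3)) - 17) = -22*((-7/((2187 - 1/3*4) + 0)**2 + 17/(-3)) - 17) = -22*((-7/((2187 - 4/3) + 0)**2 + 17*(-1/3)) - 17) = -22*((-7/(6557/3 + 0)**2 - 17/3) - 17) = -22*((-7/((6557/3)**2) - 17/3) - 17) = -22*((-7/42994249/9 - 17/3) - 17) = -22*((-7*9/42994249 - 17/3) - 17) = -22*((-63/42994249 - 17/3) - 17) = -22*(-730902422/128982747 - 17) = -22*(-2923609121/128982747) = 64319400662/128982747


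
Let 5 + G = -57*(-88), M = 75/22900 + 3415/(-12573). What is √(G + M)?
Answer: √18461518650283951/1919478 ≈ 70.786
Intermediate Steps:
M = -3090421/11516868 (M = 75*(1/22900) + 3415*(-1/12573) = 3/916 - 3415/12573 = -3090421/11516868 ≈ -0.26834)
G = 5011 (G = -5 - 57*(-88) = -5 + 5016 = 5011)
√(G + M) = √(5011 - 3090421/11516868) = √(57707935127/11516868) = √18461518650283951/1919478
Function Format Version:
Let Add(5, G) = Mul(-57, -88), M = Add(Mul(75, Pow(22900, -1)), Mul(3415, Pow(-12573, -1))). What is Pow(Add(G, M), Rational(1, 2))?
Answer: Mul(Rational(1, 1919478), Pow(18461518650283951, Rational(1, 2))) ≈ 70.786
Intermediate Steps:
M = Rational(-3090421, 11516868) (M = Add(Mul(75, Rational(1, 22900)), Mul(3415, Rational(-1, 12573))) = Add(Rational(3, 916), Rational(-3415, 12573)) = Rational(-3090421, 11516868) ≈ -0.26834)
G = 5011 (G = Add(-5, Mul(-57, -88)) = Add(-5, 5016) = 5011)
Pow(Add(G, M), Rational(1, 2)) = Pow(Add(5011, Rational(-3090421, 11516868)), Rational(1, 2)) = Pow(Rational(57707935127, 11516868), Rational(1, 2)) = Mul(Rational(1, 1919478), Pow(18461518650283951, Rational(1, 2)))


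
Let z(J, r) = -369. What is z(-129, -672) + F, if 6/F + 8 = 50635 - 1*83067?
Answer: -5985183/16220 ≈ -369.00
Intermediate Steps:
F = -3/16220 (F = 6/(-8 + (50635 - 1*83067)) = 6/(-8 + (50635 - 83067)) = 6/(-8 - 32432) = 6/(-32440) = 6*(-1/32440) = -3/16220 ≈ -0.00018496)
z(-129, -672) + F = -369 - 3/16220 = -5985183/16220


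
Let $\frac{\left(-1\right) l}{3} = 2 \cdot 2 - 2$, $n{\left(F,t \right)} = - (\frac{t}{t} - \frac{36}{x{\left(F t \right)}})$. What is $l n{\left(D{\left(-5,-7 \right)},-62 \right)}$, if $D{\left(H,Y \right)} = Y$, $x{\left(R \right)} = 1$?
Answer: $-210$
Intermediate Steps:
$n{\left(F,t \right)} = 35$ ($n{\left(F,t \right)} = - (\frac{t}{t} - \frac{36}{1}) = - (1 - 36) = \left(-1\right) \left(-35\right) = 35$)
$l = -6$ ($l = - 3 \left(2 \cdot 2 - 2\right) = - 3 \left(4 - 2\right) = \left(-3\right) 2 = -6$)
$l n{\left(D{\left(-5,-7 \right)},-62 \right)} = \left(-6\right) 35 = -210$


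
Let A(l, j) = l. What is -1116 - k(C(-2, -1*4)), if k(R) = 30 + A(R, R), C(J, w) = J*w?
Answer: -1154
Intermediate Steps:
k(R) = 30 + R
-1116 - k(C(-2, -1*4)) = -1116 - (30 - (-2)*4) = -1116 - (30 - 2*(-4)) = -1116 - (30 + 8) = -1116 - 1*38 = -1116 - 38 = -1154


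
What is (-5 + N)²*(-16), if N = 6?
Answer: -16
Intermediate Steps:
(-5 + N)²*(-16) = (-5 + 6)²*(-16) = 1²*(-16) = 1*(-16) = -16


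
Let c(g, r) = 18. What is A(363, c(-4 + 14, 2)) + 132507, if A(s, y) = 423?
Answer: 132930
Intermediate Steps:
A(363, c(-4 + 14, 2)) + 132507 = 423 + 132507 = 132930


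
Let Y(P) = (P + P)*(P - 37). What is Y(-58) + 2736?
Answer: 13756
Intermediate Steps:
Y(P) = 2*P*(-37 + P) (Y(P) = (2*P)*(-37 + P) = 2*P*(-37 + P))
Y(-58) + 2736 = 2*(-58)*(-37 - 58) + 2736 = 2*(-58)*(-95) + 2736 = 11020 + 2736 = 13756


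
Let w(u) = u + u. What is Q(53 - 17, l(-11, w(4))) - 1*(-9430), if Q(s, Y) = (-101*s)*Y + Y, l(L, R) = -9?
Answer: 42145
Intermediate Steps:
w(u) = 2*u
Q(s, Y) = Y - 101*Y*s (Q(s, Y) = -101*Y*s + Y = Y - 101*Y*s)
Q(53 - 17, l(-11, w(4))) - 1*(-9430) = -9*(1 - 101*(53 - 17)) - 1*(-9430) = -9*(1 - 101*36) + 9430 = -9*(1 - 3636) + 9430 = -9*(-3635) + 9430 = 32715 + 9430 = 42145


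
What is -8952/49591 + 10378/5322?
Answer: 233506427/131961651 ≈ 1.7695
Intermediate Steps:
-8952/49591 + 10378/5322 = -8952*1/49591 + 10378*(1/5322) = -8952/49591 + 5189/2661 = 233506427/131961651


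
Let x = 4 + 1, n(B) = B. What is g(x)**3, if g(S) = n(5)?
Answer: 125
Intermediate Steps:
x = 5
g(S) = 5
g(x)**3 = 5**3 = 125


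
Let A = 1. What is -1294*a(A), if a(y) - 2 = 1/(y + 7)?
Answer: -10999/4 ≈ -2749.8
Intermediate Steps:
a(y) = 2 + 1/(7 + y) (a(y) = 2 + 1/(y + 7) = 2 + 1/(7 + y))
-1294*a(A) = -1294*(15 + 2*1)/(7 + 1) = -1294*(15 + 2)/8 = -647*17/4 = -1294*17/8 = -10999/4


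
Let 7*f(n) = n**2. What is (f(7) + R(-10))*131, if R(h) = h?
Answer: -393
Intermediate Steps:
f(n) = n**2/7
(f(7) + R(-10))*131 = ((1/7)*7**2 - 10)*131 = ((1/7)*49 - 10)*131 = (7 - 10)*131 = -3*131 = -393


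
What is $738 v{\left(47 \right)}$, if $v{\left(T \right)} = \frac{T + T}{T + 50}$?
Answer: $\frac{69372}{97} \approx 715.17$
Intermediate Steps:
$v{\left(T \right)} = \frac{2 T}{50 + T}$
$738 v{\left(47 \right)} = 738 \cdot 2 \cdot 47 \frac{1}{50 + 47} = 738 \cdot 2 \cdot 47 \cdot \frac{1}{97} = 738 \cdot \frac{94}{97} = \frac{69372}{97}$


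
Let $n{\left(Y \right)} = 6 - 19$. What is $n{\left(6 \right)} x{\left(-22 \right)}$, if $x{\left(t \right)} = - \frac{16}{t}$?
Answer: $- \frac{104}{11} \approx -9.4545$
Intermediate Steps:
$n{\left(Y \right)} = -13$ ($n{\left(Y \right)} = 6 - 19 = -13$)
$n{\left(6 \right)} x{\left(-22 \right)} = - 13 \left(- \frac{16}{-22}\right) = - 13 \left(\left(-16\right) \left(- \frac{1}{22}\right)\right) = \left(-13\right) \frac{8}{11} = - \frac{104}{11}$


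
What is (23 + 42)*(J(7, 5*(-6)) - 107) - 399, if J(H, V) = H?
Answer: -6899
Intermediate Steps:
(23 + 42)*(J(7, 5*(-6)) - 107) - 399 = (23 + 42)*(7 - 107) - 399 = 65*(-100) - 399 = -6500 - 399 = -6899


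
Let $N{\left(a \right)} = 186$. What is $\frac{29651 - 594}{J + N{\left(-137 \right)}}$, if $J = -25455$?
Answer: $- \frac{29057}{25269} \approx -1.1499$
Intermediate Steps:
$\frac{29651 - 594}{J + N{\left(-137 \right)}} = \frac{29651 - 594}{-25455 + 186} = \frac{29057}{-25269} = 29057 \left(- \frac{1}{25269}\right) = - \frac{29057}{25269}$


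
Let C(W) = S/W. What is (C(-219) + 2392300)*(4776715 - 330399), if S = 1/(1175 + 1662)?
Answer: 6608751404473694084/621303 ≈ 1.0637e+13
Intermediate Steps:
S = 1/2837 ≈ 0.00035249
C(W) = 1/(2837*W)
(C(-219) + 2392300)*(4776715 - 330399) = ((1/2837)/(-219) + 2392300)*(4776715 - 330399) = ((1/2837)*(-1/219) + 2392300)*4446316 = (-1/621303 + 2392300)*4446316 = (1486343166899/621303)*4446316 = 6608751404473694084/621303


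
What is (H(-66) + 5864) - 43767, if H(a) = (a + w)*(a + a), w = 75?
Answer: -39091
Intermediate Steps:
H(a) = 2*a*(75 + a) (H(a) = (a + 75)*(a + a) = (75 + a)*(2*a) = 2*a*(75 + a))
(H(-66) + 5864) - 43767 = (2*(-66)*(75 - 66) + 5864) - 43767 = (2*(-66)*9 + 5864) - 43767 = (-1188 + 5864) - 43767 = 4676 - 43767 = -39091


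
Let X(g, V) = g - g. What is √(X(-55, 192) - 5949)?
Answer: 3*I*√661 ≈ 77.13*I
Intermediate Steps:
X(g, V) = 0
√(X(-55, 192) - 5949) = √(0 - 5949) = √(-5949) = 3*I*√661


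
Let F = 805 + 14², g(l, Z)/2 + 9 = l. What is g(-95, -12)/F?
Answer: -16/77 ≈ -0.20779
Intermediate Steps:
g(l, Z) = -18 + 2*l
F = 1001 (F = 805 + 196 = 1001)
g(-95, -12)/F = (-18 + 2*(-95))/1001 = (-18 - 190)*(1/1001) = -208*1/1001 = -16/77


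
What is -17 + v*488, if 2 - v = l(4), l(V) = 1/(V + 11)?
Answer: 13897/15 ≈ 926.47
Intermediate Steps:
l(V) = 1/(11 + V)
v = 29/15 (v = 2 - 1/(11 + 4) = 2 - 1/15 = 29/15 ≈ 1.9333)
-17 + v*488 = -17 + (29/15)*488 = -17 + 14152/15 = 13897/15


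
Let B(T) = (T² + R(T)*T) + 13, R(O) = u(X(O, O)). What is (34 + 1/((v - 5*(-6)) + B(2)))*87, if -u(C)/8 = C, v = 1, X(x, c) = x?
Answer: 47415/16 ≈ 2963.4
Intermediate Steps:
u(C) = -8*C
R(O) = -8*O
B(T) = 13 - 7*T² (B(T) = (T² + (-8*T)*T) + 13 = (T² - 8*T²) + 13 = -7*T² + 13 = 13 - 7*T²)
(34 + 1/((v - 5*(-6)) + B(2)))*87 = (34 + 1/((1 - 5*(-6)) + (13 - 7*2²)))*87 = (34 + 1/((1 + 30) + (13 - 7*4)))*87 = (34 + 1/(31 + (13 - 28)))*87 = (34 + 1/(31 - 15))*87 = (34 + 1/16)*87 = (545/16)*87 = 47415/16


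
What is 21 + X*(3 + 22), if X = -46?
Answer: -1129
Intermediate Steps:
21 + X*(3 + 22) = 21 - 46*(3 + 22) = 21 - 46*25 = 21 - 1150 = -1129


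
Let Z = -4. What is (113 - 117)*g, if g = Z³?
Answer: 256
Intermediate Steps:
g = -64 (g = (-4)³ = -64)
(113 - 117)*g = (113 - 117)*(-64) = -4*(-64) = 256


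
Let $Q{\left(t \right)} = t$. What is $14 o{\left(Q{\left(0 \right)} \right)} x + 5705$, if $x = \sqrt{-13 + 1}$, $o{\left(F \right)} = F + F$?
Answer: $5705$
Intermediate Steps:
$o{\left(F \right)} = 2 F$
$x = 2 i \sqrt{3}$ ($x = \sqrt{-12} = 2 i \sqrt{3} \approx 3.4641 i$)
$14 o{\left(Q{\left(0 \right)} \right)} x + 5705 = 14 \cdot 2 \cdot 0 \cdot 2 i \sqrt{3} + 5705 = 14 \cdot 0 \cdot 2 i \sqrt{3} + 5705 = 0 \cdot 2 i \sqrt{3} + 5705 = 0 + 5705 = 5705$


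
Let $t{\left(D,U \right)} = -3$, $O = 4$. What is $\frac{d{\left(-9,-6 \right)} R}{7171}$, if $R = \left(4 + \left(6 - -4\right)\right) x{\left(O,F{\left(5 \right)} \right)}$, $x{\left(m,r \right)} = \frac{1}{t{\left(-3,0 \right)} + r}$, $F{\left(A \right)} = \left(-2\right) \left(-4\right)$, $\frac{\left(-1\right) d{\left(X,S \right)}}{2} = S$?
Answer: $\frac{168}{35855} \approx 0.0046855$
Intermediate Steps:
$d{\left(X,S \right)} = - 2 S$
$F{\left(A \right)} = 8$
$x{\left(m,r \right)} = \frac{1}{-3 + r}$
$R = \frac{14}{5}$ ($R = \frac{4 + \left(6 - -4\right)}{-3 + 8} = \frac{4 + \left(6 + 4\right)}{5} = \left(4 + 10\right) \frac{1}{5} = 14 \cdot \frac{1}{5} = \frac{14}{5} \approx 2.8$)
$\frac{d{\left(-9,-6 \right)} R}{7171} = \frac{\left(-2\right) \left(-6\right) \frac{14}{5}}{7171} = 12 \cdot \frac{14}{5} \cdot \frac{1}{7171} = \frac{168}{5} \cdot \frac{1}{7171} = \frac{168}{35855}$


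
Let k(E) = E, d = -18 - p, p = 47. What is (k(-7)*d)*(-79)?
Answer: -35945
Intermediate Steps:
d = -65 (d = -18 - 1*47 = -18 - 47 = -65)
(k(-7)*d)*(-79) = -7*(-65)*(-79) = 455*(-79) = -35945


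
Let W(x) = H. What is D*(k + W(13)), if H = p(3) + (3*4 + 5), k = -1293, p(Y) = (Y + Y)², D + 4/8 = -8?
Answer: 10540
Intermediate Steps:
D = -17/2 (D = -½ - 8 = -17/2 ≈ -8.5000)
p(Y) = 4*Y² (p(Y) = (2*Y)² = 4*Y²)
H = 53 (H = 4*3² + (3*4 + 5) = 4*9 + (12 + 5) = 36 + 17 = 53)
W(x) = 53
D*(k + W(13)) = -17*(-1293 + 53)/2 = -17/2*(-1240) = 10540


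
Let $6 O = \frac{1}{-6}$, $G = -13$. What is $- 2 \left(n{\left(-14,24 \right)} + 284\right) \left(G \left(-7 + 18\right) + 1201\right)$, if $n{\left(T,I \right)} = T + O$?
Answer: $- \frac{5141351}{9} \approx -5.7126 \cdot 10^{5}$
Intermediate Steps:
$O = - \frac{1}{36}$ ($O = \frac{1}{6 \left(-6\right)} = \frac{1}{6} \left(- \frac{1}{6}\right) = - \frac{1}{36} \approx -0.027778$)
$n{\left(T,I \right)} = - \frac{1}{36} + T$ ($n{\left(T,I \right)} = T - \frac{1}{36} = - \frac{1}{36} + T$)
$- 2 \left(n{\left(-14,24 \right)} + 284\right) \left(G \left(-7 + 18\right) + 1201\right) = - 2 \left(\left(- \frac{1}{36} - 14\right) + 284\right) \left(- 13 \left(-7 + 18\right) + 1201\right) = - 2 \left(- \frac{505}{36} + 284\right) \left(\left(-13\right) 11 + 1201\right) = - 2 \frac{9719 \left(-143 + 1201\right)}{36} = - 2 \cdot \frac{9719}{36} \cdot 1058 = \left(-2\right) \frac{5141351}{18} = - \frac{5141351}{9}$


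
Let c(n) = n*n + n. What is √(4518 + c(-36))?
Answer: 3*√642 ≈ 76.013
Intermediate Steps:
c(n) = n + n² (c(n) = n² + n = n + n²)
√(4518 + c(-36)) = √(4518 - 36*(1 - 36)) = √(4518 - 36*(-35)) = √(4518 + 1260) = √5778 = 3*√642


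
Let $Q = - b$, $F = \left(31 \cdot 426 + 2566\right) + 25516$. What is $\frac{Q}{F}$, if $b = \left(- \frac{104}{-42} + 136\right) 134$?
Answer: $- \frac{48709}{108381} \approx -0.44942$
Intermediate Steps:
$F = 41288$ ($F = \left(13206 + 2566\right) + 25516 = 15772 + 25516 = 41288$)
$b = \frac{389672}{21}$ ($b = \left(\left(-104\right) \left(- \frac{1}{42}\right) + 136\right) 134 = \left(\frac{52}{21} + 136\right) 134 = \frac{2908}{21} \cdot 134 = \frac{389672}{21} \approx 18556.0$)
$Q = - \frac{389672}{21}$ ($Q = \left(-1\right) \frac{389672}{21} = - \frac{389672}{21} \approx -18556.0$)
$\frac{Q}{F} = - \frac{389672}{21 \cdot 41288} = \left(- \frac{389672}{21}\right) \frac{1}{41288} = - \frac{48709}{108381}$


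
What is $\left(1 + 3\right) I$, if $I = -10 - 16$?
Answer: $-104$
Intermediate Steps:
$I = -26$
$\left(1 + 3\right) I = \left(1 + 3\right) \left(-26\right) = 4 \left(-26\right) = -104$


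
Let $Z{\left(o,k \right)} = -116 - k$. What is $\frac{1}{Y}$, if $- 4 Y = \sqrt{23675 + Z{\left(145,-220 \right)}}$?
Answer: $- \frac{4 \sqrt{23779}}{23779} \approx -0.02594$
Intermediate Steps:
$Y = - \frac{\sqrt{23779}}{4}$ ($Y = - \frac{\sqrt{23675 - -104}}{4} = - \frac{\sqrt{23675 + \left(-116 + 220\right)}}{4} = - \frac{\sqrt{23675 + 104}}{4} = - \frac{\sqrt{23779}}{4} \approx -38.551$)
$\frac{1}{Y} = \frac{1}{\left(- \frac{1}{4}\right) \sqrt{23779}} = - \frac{4 \sqrt{23779}}{23779}$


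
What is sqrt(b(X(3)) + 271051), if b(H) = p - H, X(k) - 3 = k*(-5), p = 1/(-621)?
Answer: sqrt(11614778418)/207 ≈ 520.64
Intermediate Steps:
p = -1/621 ≈ -0.0016103
X(k) = 3 - 5*k (X(k) = 3 + k*(-5) = 3 - 5*k)
b(H) = -1/621 - H
sqrt(b(X(3)) + 271051) = sqrt((-1/621 - (3 - 5*3)) + 271051) = sqrt((-1/621 - (3 - 15)) + 271051) = sqrt((-1/621 - 1*(-12)) + 271051) = sqrt((-1/621 + 12) + 271051) = sqrt(7451/621 + 271051) = sqrt(168330122/621) = sqrt(11614778418)/207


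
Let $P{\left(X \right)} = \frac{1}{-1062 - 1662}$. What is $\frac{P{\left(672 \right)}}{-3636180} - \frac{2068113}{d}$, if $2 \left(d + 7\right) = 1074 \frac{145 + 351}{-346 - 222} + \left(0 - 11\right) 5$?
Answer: $\frac{323200911187890023}{78675052163760} \approx 4108.0$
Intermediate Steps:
$P{\left(X \right)} = - \frac{1}{2724}$ ($P{\left(X \right)} = \frac{1}{-2724} = - \frac{1}{2724}$)
$d = - \frac{71487}{142}$ ($d = -7 + \frac{1074 \frac{145 + 351}{-346 - 222} + \left(0 - 11\right) 5}{2} = -7 + \frac{1074 \frac{496}{-568} - 55}{2} = -7 + \frac{1074 \cdot 496 \left(- \frac{1}{568}\right) - 55}{2} = -7 + \frac{1074 \left(- \frac{62}{71}\right) - 55}{2} = -7 + \frac{- \frac{66588}{71} - 55}{2} = -7 + \frac{1}{2} \left(- \frac{70493}{71}\right) = -7 - \frac{70493}{142} = - \frac{71487}{142} \approx -503.43$)
$\frac{P{\left(672 \right)}}{-3636180} - \frac{2068113}{d} = - \frac{1}{2724 \left(-3636180\right)} - \frac{2068113}{- \frac{71487}{142}} = \left(- \frac{1}{2724}\right) \left(- \frac{1}{3636180}\right) - - \frac{97890682}{23829} = \frac{1}{9904954320} + \frac{97890682}{23829} = \frac{323200911187890023}{78675052163760}$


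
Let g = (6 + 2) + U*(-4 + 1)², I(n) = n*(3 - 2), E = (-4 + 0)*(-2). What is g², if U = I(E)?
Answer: 6400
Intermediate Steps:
E = 8 (E = -4*(-2) = 8)
I(n) = n (I(n) = n*1 = n)
U = 8
g = 80 (g = (6 + 2) + 8*(-4 + 1)² = 8 + 8*(-3)² = 8 + 8*9 = 8 + 72 = 80)
g² = 80² = 6400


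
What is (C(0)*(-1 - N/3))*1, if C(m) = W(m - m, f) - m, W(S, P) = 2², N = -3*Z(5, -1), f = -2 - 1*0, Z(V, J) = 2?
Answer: 4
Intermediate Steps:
f = -2 (f = -2 + 0 = -2)
N = -6 (N = -3*2 = -6)
W(S, P) = 4
C(m) = 4 - m
(C(0)*(-1 - N/3))*1 = ((4 - 1*0)*(-1 - (-6)/3))*1 = ((4 + 0)*(-1 - (-6)/3))*1 = (4*(-1 - 1*(-2)))*1 = (4*(-1 + 2))*1 = (4*1)*1 = 4*1 = 4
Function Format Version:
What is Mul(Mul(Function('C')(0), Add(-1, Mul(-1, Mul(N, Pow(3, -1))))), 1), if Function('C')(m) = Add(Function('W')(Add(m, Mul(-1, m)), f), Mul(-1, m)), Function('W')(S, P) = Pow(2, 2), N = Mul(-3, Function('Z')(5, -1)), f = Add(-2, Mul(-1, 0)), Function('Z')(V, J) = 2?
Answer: 4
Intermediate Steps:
f = -2 (f = Add(-2, 0) = -2)
N = -6 (N = Mul(-3, 2) = -6)
Function('W')(S, P) = 4
Function('C')(m) = Add(4, Mul(-1, m))
Mul(Mul(Function('C')(0), Add(-1, Mul(-1, Mul(N, Pow(3, -1))))), 1) = Mul(Mul(Add(4, Mul(-1, 0)), Add(-1, Mul(-1, Mul(-6, Pow(3, -1))))), 1) = Mul(Mul(Add(4, 0), Add(-1, Mul(-1, Mul(-6, Rational(1, 3))))), 1) = Mul(Mul(4, Add(-1, Mul(-1, -2))), 1) = Mul(Mul(4, Add(-1, 2)), 1) = Mul(Mul(4, 1), 1) = Mul(4, 1) = 4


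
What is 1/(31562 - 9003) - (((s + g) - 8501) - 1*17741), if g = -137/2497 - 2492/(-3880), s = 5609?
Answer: 1127353547628101/54639928310 ≈ 20632.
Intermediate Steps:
g = 1422741/2422090 (g = -137*1/2497 - 2492*(-1/3880) = -137/2497 + 623/970 = 1422741/2422090 ≈ 0.58740)
1/(31562 - 9003) - (((s + g) - 8501) - 1*17741) = 1/(31562 - 9003) - (((5609 + 1422741/2422090) - 8501) - 1*17741) = 1/22559 - ((13586925551/2422090 - 8501) - 17741) = 1/22559 - (-7003261539/2422090 - 17741) = 1/22559 - 1*(-49973560229/2422090) = 1/22559 + 49973560229/2422090 = 1127353547628101/54639928310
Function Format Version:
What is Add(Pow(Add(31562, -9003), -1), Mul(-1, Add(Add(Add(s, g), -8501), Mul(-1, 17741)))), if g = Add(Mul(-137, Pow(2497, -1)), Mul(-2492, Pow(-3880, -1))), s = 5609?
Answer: Rational(1127353547628101, 54639928310) ≈ 20632.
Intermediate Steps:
g = Rational(1422741, 2422090) (g = Add(Mul(-137, Rational(1, 2497)), Mul(-2492, Rational(-1, 3880))) = Add(Rational(-137, 2497), Rational(623, 970)) = Rational(1422741, 2422090) ≈ 0.58740)
Add(Pow(Add(31562, -9003), -1), Mul(-1, Add(Add(Add(s, g), -8501), Mul(-1, 17741)))) = Add(Pow(Add(31562, -9003), -1), Mul(-1, Add(Add(Add(5609, Rational(1422741, 2422090)), -8501), Mul(-1, 17741)))) = Add(Pow(22559, -1), Mul(-1, Add(Add(Rational(13586925551, 2422090), -8501), -17741))) = Add(Rational(1, 22559), Mul(-1, Add(Rational(-7003261539, 2422090), -17741))) = Add(Rational(1, 22559), Mul(-1, Rational(-49973560229, 2422090))) = Add(Rational(1, 22559), Rational(49973560229, 2422090)) = Rational(1127353547628101, 54639928310)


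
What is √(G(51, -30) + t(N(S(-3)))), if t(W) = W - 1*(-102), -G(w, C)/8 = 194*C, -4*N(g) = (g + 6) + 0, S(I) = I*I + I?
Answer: √46659 ≈ 216.01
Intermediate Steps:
S(I) = I + I² (S(I) = I² + I = I + I²)
N(g) = -3/2 - g/4 (N(g) = -((g + 6) + 0)/4 = -((6 + g) + 0)/4 = -(6 + g)/4 = -3/2 - g/4)
G(w, C) = -1552*C
t(W) = 102 + W (t(W) = W + 102 = 102 + W)
√(G(51, -30) + t(N(S(-3)))) = √(-1552*(-30) + (102 + (-3/2 - (-3)*(1 - 3)/4))) = √(46560 + (102 + (-3/2 - (-3)*(-2)/4))) = √(46560 + (102 + (-3/2 - ¼*6))) = √(46560 + (102 + (-3/2 - 3/2))) = √(46560 + (102 - 3)) = √(46560 + 99) = √46659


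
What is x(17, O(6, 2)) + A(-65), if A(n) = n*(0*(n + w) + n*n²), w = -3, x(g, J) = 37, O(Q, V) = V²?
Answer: 17850662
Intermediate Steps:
A(n) = n⁴ (A(n) = n*(0*(n - 3) + n*n²) = n*(0*(-3 + n) + n³) = n*(0 + n³) = n*n³ = n⁴)
x(17, O(6, 2)) + A(-65) = 37 + (-65)⁴ = 37 + 17850625 = 17850662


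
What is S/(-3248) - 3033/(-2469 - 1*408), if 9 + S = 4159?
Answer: -49723/222488 ≈ -0.22349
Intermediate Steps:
S = 4150 (S = -9 + 4159 = 4150)
S/(-3248) - 3033/(-2469 - 1*408) = 4150/(-3248) - 3033/(-2469 - 1*408) = 4150*(-1/3248) - 3033/(-2469 - 408) = -2075/1624 - 3033/(-2877) = -2075/1624 - 3033*(-1/2877) = -2075/1624 + 1011/959 = -49723/222488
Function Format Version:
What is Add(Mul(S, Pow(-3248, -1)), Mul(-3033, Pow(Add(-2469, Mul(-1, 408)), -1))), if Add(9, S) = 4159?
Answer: Rational(-49723, 222488) ≈ -0.22349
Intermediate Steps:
S = 4150 (S = Add(-9, 4159) = 4150)
Add(Mul(S, Pow(-3248, -1)), Mul(-3033, Pow(Add(-2469, Mul(-1, 408)), -1))) = Add(Mul(4150, Pow(-3248, -1)), Mul(-3033, Pow(Add(-2469, Mul(-1, 408)), -1))) = Add(Mul(4150, Rational(-1, 3248)), Mul(-3033, Pow(Add(-2469, -408), -1))) = Add(Rational(-2075, 1624), Mul(-3033, Pow(-2877, -1))) = Add(Rational(-2075, 1624), Mul(-3033, Rational(-1, 2877))) = Add(Rational(-2075, 1624), Rational(1011, 959)) = Rational(-49723, 222488)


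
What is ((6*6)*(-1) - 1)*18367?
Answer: -679579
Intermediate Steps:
((6*6)*(-1) - 1)*18367 = (36*(-1) - 1)*18367 = (-36 - 1)*18367 = -37*18367 = -679579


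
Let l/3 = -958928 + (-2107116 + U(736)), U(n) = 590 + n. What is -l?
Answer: 9194154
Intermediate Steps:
l = -9194154 (l = 3*(-958928 + (-2107116 + (590 + 736))) = 3*(-958928 + (-2107116 + 1326)) = 3*(-958928 - 2105790) = 3*(-3064718) = -9194154)
-l = -1*(-9194154) = 9194154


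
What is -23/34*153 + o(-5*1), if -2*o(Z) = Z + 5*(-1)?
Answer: -197/2 ≈ -98.500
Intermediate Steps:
o(Z) = 5/2 - Z/2 (o(Z) = -(Z + 5*(-1))/2 = -(Z - 5)/2 = -(-5 + Z)/2 = 5/2 - Z/2)
-23/34*153 + o(-5*1) = -23/34*153 + (5/2 - (-5)/2) = -23*1/34*153 + (5/2 - 1/2*(-5)) = -23/34*153 + (5/2 + 5/2) = -207/2 + 5 = -197/2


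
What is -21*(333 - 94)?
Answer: -5019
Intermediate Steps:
-21*(333 - 94) = -21*239 = -5019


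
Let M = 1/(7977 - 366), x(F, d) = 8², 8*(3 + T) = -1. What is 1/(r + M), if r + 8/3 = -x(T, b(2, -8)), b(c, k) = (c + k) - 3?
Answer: -2537/169133 ≈ -0.015000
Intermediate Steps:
b(c, k) = -3 + c + k
T = -25/8 (T = -3 + (⅛)*(-1) = -3 - ⅛ = -25/8 ≈ -3.1250)
x(F, d) = 64
M = 1/7611 ≈ 0.00013139
r = -200/3 (r = -8/3 - 1*64 = -8/3 - 64 = -200/3 ≈ -66.667)
1/(r + M) = 1/(-200/3 + 1/7611) = 1/(-169133/2537) = -2537/169133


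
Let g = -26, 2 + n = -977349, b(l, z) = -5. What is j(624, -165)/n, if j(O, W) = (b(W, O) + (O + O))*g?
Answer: 32318/977351 ≈ 0.033067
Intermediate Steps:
n = -977351 (n = -2 - 977349 = -977351)
j(O, W) = 130 - 52*O (j(O, W) = (-5 + (O + O))*(-26) = (-5 + 2*O)*(-26) = 130 - 52*O)
j(624, -165)/n = (130 - 52*624)/(-977351) = (130 - 32448)*(-1/977351) = -32318*(-1/977351) = 32318/977351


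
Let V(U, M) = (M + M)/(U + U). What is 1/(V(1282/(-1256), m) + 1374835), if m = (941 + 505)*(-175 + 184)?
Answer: 641/873096443 ≈ 7.3417e-7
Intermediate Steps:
m = 13014 (m = 1446*9 = 13014)
V(U, M) = M/U (V(U, M) = (2*M)/((2*U)) = (2*M)*(1/(2*U)) = M/U)
1/(V(1282/(-1256), m) + 1374835) = 1/(13014/((1282/(-1256))) + 1374835) = 1/(13014/((1282*(-1/1256))) + 1374835) = 1/(13014/(-641/628) + 1374835) = 1/(13014*(-628/641) + 1374835) = 1/(-8172792/641 + 1374835) = 1/(873096443/641) = 641/873096443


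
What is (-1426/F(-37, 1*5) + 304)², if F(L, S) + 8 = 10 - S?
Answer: 5466244/9 ≈ 6.0736e+5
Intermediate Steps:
F(L, S) = 2 - S (F(L, S) = -8 + (10 - S) = 2 - S)
(-1426/F(-37, 1*5) + 304)² = (-1426/(2 - 5) + 304)² = (-1426/(-3) + 304)² = (-1426*(-⅓) + 304)² = (1426/3 + 304)² = (2338/3)² = 5466244/9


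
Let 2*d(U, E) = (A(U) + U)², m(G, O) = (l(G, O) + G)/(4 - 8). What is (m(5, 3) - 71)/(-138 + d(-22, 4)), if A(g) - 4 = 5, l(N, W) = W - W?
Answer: 289/214 ≈ 1.3505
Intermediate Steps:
l(N, W) = 0
A(g) = 9 (A(g) = 4 + 5 = 9)
m(G, O) = -G/4 (m(G, O) = (0 + G)/(4 - 8) = G/(-4) = G*(-¼) = -G/4)
d(U, E) = (9 + U)²/2
(m(5, 3) - 71)/(-138 + d(-22, 4)) = (-¼*5 - 71)/(-138 + (9 - 22)²/2) = (-5/4 - 71)/(-138 + (½)*(-13)²) = -289/(4*(-138 + (½)*169)) = -289/(4*(-138 + 169/2)) = -289/(4*(-107/2)) = -289/4*(-2/107) = 289/214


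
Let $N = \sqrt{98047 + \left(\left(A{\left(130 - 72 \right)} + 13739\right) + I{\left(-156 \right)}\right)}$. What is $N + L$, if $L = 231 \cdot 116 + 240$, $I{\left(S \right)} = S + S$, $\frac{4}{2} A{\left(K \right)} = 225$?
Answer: $27036 + \frac{3 \sqrt{49594}}{2} \approx 27370.0$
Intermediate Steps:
$A{\left(K \right)} = \frac{225}{2}$ ($A{\left(K \right)} = \frac{1}{2} \cdot 225 = \frac{225}{2}$)
$I{\left(S \right)} = 2 S$
$L = 27036$ ($L = 26796 + 240 = 27036$)
$N = \frac{3 \sqrt{49594}}{2}$ ($N = \sqrt{98047 + \left(\left(\frac{225}{2} + 13739\right) + 2 \left(-156\right)\right)} = \sqrt{98047 + \left(\frac{27703}{2} - 312\right)} = \sqrt{98047 + \frac{27079}{2}} = \sqrt{\frac{223173}{2}} = \frac{3 \sqrt{49594}}{2} \approx 334.05$)
$N + L = \frac{3 \sqrt{49594}}{2} + 27036 = 27036 + \frac{3 \sqrt{49594}}{2}$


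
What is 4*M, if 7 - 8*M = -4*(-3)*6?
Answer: -65/2 ≈ -32.500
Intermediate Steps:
M = -65/8 (M = 7/8 - (-4*(-3))*6/8 = 7/8 - 3*6/2 = 7/8 - 1/8*72 = 7/8 - 9 = -65/8 ≈ -8.1250)
4*M = 4*(-65/8) = -65/2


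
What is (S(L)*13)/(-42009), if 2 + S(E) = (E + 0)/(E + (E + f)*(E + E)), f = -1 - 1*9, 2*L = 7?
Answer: 325/504108 ≈ 0.00064470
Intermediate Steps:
L = 7/2 (L = (½)*7 = 7/2 ≈ 3.5000)
f = -10 (f = -1 - 9 = -10)
S(E) = -2 + E/(E + 2*E*(-10 + E)) (S(E) = -2 + (E + 0)/(E + (E - 10)*(E + E)) = -2 + E/(E + (-10 + E)*(2*E)) = -2 + E/(E + 2*E*(-10 + E)))
(S(L)*13)/(-42009) = (((39 - 4*7/2)/(-19 + 2*(7/2)))*13)/(-42009) = (((39 - 14)/(-19 + 7))*13)*(-1/42009) = ((25/(-12))*13)*(-1/42009) = (-1/12*25*13)*(-1/42009) = -25/12*13*(-1/42009) = -325/12*(-1/42009) = 325/504108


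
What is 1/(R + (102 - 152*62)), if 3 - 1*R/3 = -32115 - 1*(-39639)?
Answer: -1/31885 ≈ -3.1363e-5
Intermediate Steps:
R = -22563 (R = 9 - 3*(-32115 - 1*(-39639)) = 9 - 3*(-32115 + 39639) = 9 - 3*7524 = 9 - 22572 = -22563)
1/(R + (102 - 152*62)) = 1/(-22563 + (102 - 152*62)) = 1/(-22563 + (102 - 9424)) = 1/(-22563 - 9322) = 1/(-31885) = -1/31885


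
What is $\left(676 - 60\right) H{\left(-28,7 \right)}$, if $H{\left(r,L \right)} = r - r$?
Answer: $0$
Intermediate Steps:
$H{\left(r,L \right)} = 0$
$\left(676 - 60\right) H{\left(-28,7 \right)} = \left(676 - 60\right) 0 = 616 \cdot 0 = 0$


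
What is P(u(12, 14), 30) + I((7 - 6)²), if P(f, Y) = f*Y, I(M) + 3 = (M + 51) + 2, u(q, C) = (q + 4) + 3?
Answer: 621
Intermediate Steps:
u(q, C) = 7 + q (u(q, C) = (4 + q) + 3 = 7 + q)
I(M) = 50 + M (I(M) = -3 + ((M + 51) + 2) = -3 + ((51 + M) + 2) = -3 + (53 + M) = 50 + M)
P(f, Y) = Y*f
P(u(12, 14), 30) + I((7 - 6)²) = 30*(7 + 12) + (50 + (7 - 6)²) = 30*19 + (50 + 1²) = 570 + (50 + 1) = 570 + 51 = 621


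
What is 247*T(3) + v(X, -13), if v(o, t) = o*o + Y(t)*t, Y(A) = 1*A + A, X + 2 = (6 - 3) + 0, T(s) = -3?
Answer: -402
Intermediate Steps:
X = 1 (X = -2 + ((6 - 3) + 0) = -2 + (3 + 0) = -2 + 3 = 1)
Y(A) = 2*A (Y(A) = A + A = 2*A)
v(o, t) = o**2 + 2*t**2 (v(o, t) = o*o + (2*t)*t = o**2 + 2*t**2)
247*T(3) + v(X, -13) = 247*(-3) + (1**2 + 2*(-13)**2) = -741 + (1 + 2*169) = -741 + (1 + 338) = -741 + 339 = -402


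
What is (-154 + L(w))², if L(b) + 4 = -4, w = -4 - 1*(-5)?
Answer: 26244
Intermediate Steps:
w = 1 (w = -4 + 5 = 1)
L(b) = -8 (L(b) = -4 - 4 = -8)
(-154 + L(w))² = (-154 - 8)² = (-162)² = 26244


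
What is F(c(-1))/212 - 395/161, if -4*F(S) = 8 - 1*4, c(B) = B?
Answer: -83901/34132 ≈ -2.4581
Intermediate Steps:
F(S) = -1 (F(S) = -(8 - 1*4)/4 = -(8 - 4)/4 = -¼*4 = -1)
F(c(-1))/212 - 395/161 = -1/212 - 395/161 = -83901/34132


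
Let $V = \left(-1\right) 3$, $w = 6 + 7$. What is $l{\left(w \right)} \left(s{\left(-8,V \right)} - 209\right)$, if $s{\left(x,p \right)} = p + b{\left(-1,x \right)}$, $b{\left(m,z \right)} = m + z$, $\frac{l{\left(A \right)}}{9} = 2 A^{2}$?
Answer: $-672282$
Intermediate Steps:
$w = 13$
$V = -3$
$l{\left(A \right)} = 18 A^{2}$ ($l{\left(A \right)} = 9 \cdot 2 A^{2} = 18 A^{2}$)
$s{\left(x,p \right)} = -1 + p + x$ ($s{\left(x,p \right)} = p + \left(-1 + x\right) = -1 + p + x$)
$l{\left(w \right)} \left(s{\left(-8,V \right)} - 209\right) = 18 \cdot 13^{2} \left(\left(-1 - 3 - 8\right) - 209\right) = 18 \cdot 169 \left(-12 - 209\right) = 3042 \left(-221\right) = -672282$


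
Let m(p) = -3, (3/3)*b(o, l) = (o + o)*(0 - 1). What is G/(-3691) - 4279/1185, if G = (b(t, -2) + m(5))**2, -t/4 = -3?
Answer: -16657654/4373835 ≈ -3.8085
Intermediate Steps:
t = 12 (t = -4*(-3) = 12)
b(o, l) = -2*o (b(o, l) = (o + o)*(0 - 1) = (2*o)*(-1) = -2*o)
G = 729 (G = (-2*12 - 3)**2 = (-24 - 3)**2 = (-27)**2 = 729)
G/(-3691) - 4279/1185 = 729/(-3691) - 4279/1185 = 729*(-1/3691) - 4279*1/1185 = -729/3691 - 4279/1185 = -16657654/4373835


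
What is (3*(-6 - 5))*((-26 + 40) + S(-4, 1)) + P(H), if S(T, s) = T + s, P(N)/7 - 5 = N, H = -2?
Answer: -342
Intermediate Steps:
P(N) = 35 + 7*N
(3*(-6 - 5))*((-26 + 40) + S(-4, 1)) + P(H) = (3*(-6 - 5))*((-26 + 40) + (-4 + 1)) + (35 + 7*(-2)) = (3*(-11))*(14 - 3) + (35 - 14) = -33*11 + 21 = -363 + 21 = -342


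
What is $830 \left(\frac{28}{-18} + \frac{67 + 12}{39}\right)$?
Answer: $\frac{45650}{117} \approx 390.17$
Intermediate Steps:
$830 \left(\frac{28}{-18} + \frac{67 + 12}{39}\right) = 830 \left(28 \left(- \frac{1}{18}\right) + 79 \cdot \frac{1}{39}\right) = 830 \left(- \frac{14}{9} + \frac{79}{39}\right) = 830 \cdot \frac{55}{117} = \frac{45650}{117}$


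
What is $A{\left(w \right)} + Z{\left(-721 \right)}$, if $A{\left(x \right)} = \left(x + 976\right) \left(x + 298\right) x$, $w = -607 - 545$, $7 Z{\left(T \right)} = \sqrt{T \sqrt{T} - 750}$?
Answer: $-173150208 + \frac{\sqrt{-750 - 721 i \sqrt{721}}}{7} \approx -1.7315 \cdot 10^{8} - 14.33 i$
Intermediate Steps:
$Z{\left(T \right)} = \frac{\sqrt{-750 + T^{\frac{3}{2}}}}{7}$ ($Z{\left(T \right)} = \frac{\sqrt{T \sqrt{T} - 750}}{7} = \frac{\sqrt{T^{\frac{3}{2}} - 750}}{7} = \frac{\sqrt{-750 + T^{\frac{3}{2}}}}{7}$)
$w = -1152$ ($w = -607 - 545 = -1152$)
$A{\left(x \right)} = x \left(298 + x\right) \left(976 + x\right)$ ($A{\left(x \right)} = \left(976 + x\right) \left(298 + x\right) x = \left(298 + x\right) \left(976 + x\right) x = x \left(298 + x\right) \left(976 + x\right)$)
$A{\left(w \right)} + Z{\left(-721 \right)} = - 1152 \left(290848 + \left(-1152\right)^{2} + 1274 \left(-1152\right)\right) + \frac{\sqrt{-750 + \left(-721\right)^{\frac{3}{2}}}}{7} = - 1152 \left(290848 + 1327104 - 1467648\right) + \frac{\sqrt{-750 - 721 i \sqrt{721}}}{7} = \left(-1152\right) 150304 + \frac{\sqrt{-750 - 721 i \sqrt{721}}}{7} = -173150208 + \frac{\sqrt{-750 - 721 i \sqrt{721}}}{7}$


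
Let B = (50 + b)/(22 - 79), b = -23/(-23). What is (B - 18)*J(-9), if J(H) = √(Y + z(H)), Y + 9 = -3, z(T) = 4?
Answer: -718*I*√2/19 ≈ -53.442*I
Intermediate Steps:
b = 1 (b = -23*(-1/23) = 1)
Y = -12 (Y = -9 - 3 = -12)
B = -17/19 (B = (50 + 1)/(22 - 79) = 51/(-57) = 51*(-1/57) = -17/19 ≈ -0.89474)
J(H) = 2*I*√2 (J(H) = √(-12 + 4) = √(-8) = 2*I*√2)
(B - 18)*J(-9) = (-17/19 - 18)*(2*I*√2) = -718*I*√2/19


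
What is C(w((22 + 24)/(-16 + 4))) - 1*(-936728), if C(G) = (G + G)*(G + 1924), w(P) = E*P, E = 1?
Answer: 16596121/18 ≈ 9.2201e+5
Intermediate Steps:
w(P) = P (w(P) = 1*P = P)
C(G) = 2*G*(1924 + G) (C(G) = (2*G)*(1924 + G) = 2*G*(1924 + G))
C(w((22 + 24)/(-16 + 4))) - 1*(-936728) = 2*((22 + 24)/(-16 + 4))*(1924 + (22 + 24)/(-16 + 4)) - 1*(-936728) = 2*(46/(-12))*(1924 + 46/(-12)) + 936728 = 2*(46*(-1/12))*(1924 + 46*(-1/12)) + 936728 = 2*(-23/6)*(1924 - 23/6) + 936728 = 2*(-23/6)*(11521/6) + 936728 = -264983/18 + 936728 = 16596121/18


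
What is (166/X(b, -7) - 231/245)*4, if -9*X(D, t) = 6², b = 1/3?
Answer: -5942/35 ≈ -169.77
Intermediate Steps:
b = ⅓ ≈ 0.33333
X(D, t) = -4 (X(D, t) = -⅑*6² = -⅑*36 = -4)
(166/X(b, -7) - 231/245)*4 = (166/(-4) - 231/245)*4 = (166*(-¼) - 231*1/245)*4 = (-83/2 - 33/35)*4 = -2971/70*4 = -5942/35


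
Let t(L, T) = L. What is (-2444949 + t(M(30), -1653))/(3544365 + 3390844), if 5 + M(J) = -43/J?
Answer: -73348663/208056270 ≈ -0.35254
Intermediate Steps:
M(J) = -5 - 43/J
(-2444949 + t(M(30), -1653))/(3544365 + 3390844) = (-2444949 + (-5 - 43/30))/(3544365 + 3390844) = (-2444949 + (-5 - 43*1/30))/6935209 = (-2444949 + (-5 - 43/30))*(1/6935209) = (-2444949 - 193/30)*(1/6935209) = -73348663/30*1/6935209 = -73348663/208056270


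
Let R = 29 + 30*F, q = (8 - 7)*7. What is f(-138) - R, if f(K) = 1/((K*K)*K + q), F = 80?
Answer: -6383569886/2628065 ≈ -2429.0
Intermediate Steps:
q = 7 (q = 1*7 = 7)
f(K) = 1/(7 + K³) (f(K) = 1/((K*K)*K + 7) = 1/(K²*K + 7) = 1/(K³ + 7) = 1/(7 + K³))
R = 2429 (R = 29 + 30*80 = 29 + 2400 = 2429)
f(-138) - R = 1/(7 + (-138)³) - 1*2429 = 1/(7 - 2628072) - 2429 = 1/(-2628065) - 2429 = -1/2628065 - 2429 = -6383569886/2628065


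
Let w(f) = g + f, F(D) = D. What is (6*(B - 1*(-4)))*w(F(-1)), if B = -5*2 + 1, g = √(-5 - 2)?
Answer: 30 - 30*I*√7 ≈ 30.0 - 79.373*I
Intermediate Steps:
g = I*√7 (g = √(-7) = I*√7 ≈ 2.6458*I)
B = -9 (B = -10 + 1 = -9)
w(f) = f + I*√7 (w(f) = I*√7 + f = f + I*√7)
(6*(B - 1*(-4)))*w(F(-1)) = (6*(-9 - 1*(-4)))*(-1 + I*√7) = (6*(-9 + 4))*(-1 + I*√7) = (6*(-5))*(-1 + I*√7) = -30*(-1 + I*√7) = 30 - 30*I*√7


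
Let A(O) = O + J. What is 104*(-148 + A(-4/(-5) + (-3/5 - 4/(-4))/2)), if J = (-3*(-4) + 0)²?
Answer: -312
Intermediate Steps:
J = 144 (J = (12 + 0)² = 12² = 144)
A(O) = 144 + O (A(O) = O + 144 = 144 + O)
104*(-148 + A(-4/(-5) + (-3/5 - 4/(-4))/2)) = 104*(-148 + (144 + (-4/(-5) + (-3/5 - 4/(-4))/2))) = 104*(-148 + (144 + (-4*(-⅕) + (-3*⅕ - 4*(-¼))*(½)))) = 104*(-148 + (144 + (⅘ + (-⅗ + 1)*(½)))) = 104*(-148 + (144 + (⅘ + (⅖)*(½)))) = 104*(-148 + (144 + (⅘ + ⅕))) = 104*(-148 + (144 + 1)) = 104*(-148 + 145) = 104*(-3) = -312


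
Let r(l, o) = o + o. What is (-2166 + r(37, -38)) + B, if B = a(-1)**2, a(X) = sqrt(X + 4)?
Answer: -2239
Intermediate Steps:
a(X) = sqrt(4 + X)
r(l, o) = 2*o
B = 3 (B = (sqrt(4 - 1))**2 = (sqrt(3))**2 = 3)
(-2166 + r(37, -38)) + B = (-2166 + 2*(-38)) + 3 = (-2166 - 76) + 3 = -2242 + 3 = -2239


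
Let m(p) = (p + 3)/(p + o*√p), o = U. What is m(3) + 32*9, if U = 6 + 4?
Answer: 27930/97 + 20*√3/97 ≈ 288.30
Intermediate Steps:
U = 10
o = 10
m(p) = (3 + p)/(p + 10*√p) (m(p) = (p + 3)/(p + 10*√p) = (3 + p)/(p + 10*√p))
m(3) + 32*9 = (3 + 3)/(3 + 10*√3) + 32*9 = 6/(3 + 10*√3) + 288 = 288 + 6/(3 + 10*√3)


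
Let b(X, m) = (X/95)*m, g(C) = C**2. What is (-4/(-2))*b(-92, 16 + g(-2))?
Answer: -736/19 ≈ -38.737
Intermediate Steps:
b(X, m) = X*m/95 (b(X, m) = (X*(1/95))*m = (X/95)*m = X*m/95)
(-4/(-2))*b(-92, 16 + g(-2)) = (-4/(-2))*((1/95)*(-92)*(16 + (-2)**2)) = (-4*(-1/2))*((1/95)*(-92)*(16 + 4)) = 2*((1/95)*(-92)*20) = 2*(-368/19) = -736/19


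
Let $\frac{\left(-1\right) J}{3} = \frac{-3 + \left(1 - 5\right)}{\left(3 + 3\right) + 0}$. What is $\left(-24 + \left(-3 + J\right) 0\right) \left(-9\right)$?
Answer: $216$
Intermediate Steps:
$J = \frac{7}{2}$ ($J = - 3 \frac{-3 + \left(1 - 5\right)}{\left(3 + 3\right) + 0} = - 3 \frac{-3 + \left(1 - 5\right)}{6 + 0} = - 3 \frac{-3 - 4}{6} = - 3 \left(\left(-7\right) \frac{1}{6}\right) = \left(-3\right) \left(- \frac{7}{6}\right) = \frac{7}{2} \approx 3.5$)
$\left(-24 + \left(-3 + J\right) 0\right) \left(-9\right) = \left(-24 + \left(-3 + \frac{7}{2}\right) 0\right) \left(-9\right) = \left(-24 + \frac{1}{2} \cdot 0\right) \left(-9\right) = \left(-24 + 0\right) \left(-9\right) = \left(-24\right) \left(-9\right) = 216$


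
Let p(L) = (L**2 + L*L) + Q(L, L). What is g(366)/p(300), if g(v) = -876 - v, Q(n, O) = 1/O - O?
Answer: -372600/53910001 ≈ -0.0069115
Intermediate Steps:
p(L) = 1/L - L + 2*L**2 (p(L) = (L**2 + L*L) + (1/L - L) = (L**2 + L**2) + (1/L - L) = 2*L**2 + (1/L - L) = 1/L - L + 2*L**2)
g(366)/p(300) = (-876 - 1*366)/(1/300 - 1*300 + 2*300**2) = (-876 - 366)/(1/300 - 300 + 2*90000) = -1242/(1/300 - 300 + 180000) = -1242/53910001/300 = -1242*300/53910001 = -372600/53910001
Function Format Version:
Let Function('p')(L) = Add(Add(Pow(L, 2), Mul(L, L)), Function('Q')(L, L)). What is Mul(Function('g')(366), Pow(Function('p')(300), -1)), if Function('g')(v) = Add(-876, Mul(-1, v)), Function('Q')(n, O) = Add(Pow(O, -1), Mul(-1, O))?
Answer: Rational(-372600, 53910001) ≈ -0.0069115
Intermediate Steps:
Function('p')(L) = Add(Pow(L, -1), Mul(-1, L), Mul(2, Pow(L, 2))) (Function('p')(L) = Add(Add(Pow(L, 2), Mul(L, L)), Add(Pow(L, -1), Mul(-1, L))) = Add(Add(Pow(L, 2), Pow(L, 2)), Add(Pow(L, -1), Mul(-1, L))) = Add(Mul(2, Pow(L, 2)), Add(Pow(L, -1), Mul(-1, L))) = Add(Pow(L, -1), Mul(-1, L), Mul(2, Pow(L, 2))))
Mul(Function('g')(366), Pow(Function('p')(300), -1)) = Mul(Add(-876, Mul(-1, 366)), Pow(Add(Pow(300, -1), Mul(-1, 300), Mul(2, Pow(300, 2))), -1)) = Mul(Add(-876, -366), Pow(Add(Rational(1, 300), -300, Mul(2, 90000)), -1)) = Mul(-1242, Pow(Add(Rational(1, 300), -300, 180000), -1)) = Mul(-1242, Pow(Rational(53910001, 300), -1)) = Mul(-1242, Rational(300, 53910001)) = Rational(-372600, 53910001)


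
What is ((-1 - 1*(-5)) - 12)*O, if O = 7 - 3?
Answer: -32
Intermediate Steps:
O = 4
((-1 - 1*(-5)) - 12)*O = ((-1 - 1*(-5)) - 12)*4 = ((-1 + 5) - 12)*4 = (4 - 12)*4 = -8*4 = -32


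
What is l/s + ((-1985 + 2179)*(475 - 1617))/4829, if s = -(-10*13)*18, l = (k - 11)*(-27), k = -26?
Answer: -57066461/1255540 ≈ -45.452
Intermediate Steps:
l = 999 (l = (-26 - 11)*(-27) = -37*(-27) = 999)
s = 2340 (s = -(-130)*18 = -1*(-2340) = 2340)
l/s + ((-1985 + 2179)*(475 - 1617))/4829 = 999/2340 + ((-1985 + 2179)*(475 - 1617))/4829 = 999*(1/2340) + (194*(-1142))*(1/4829) = 111/260 - 221548*1/4829 = 111/260 - 221548/4829 = -57066461/1255540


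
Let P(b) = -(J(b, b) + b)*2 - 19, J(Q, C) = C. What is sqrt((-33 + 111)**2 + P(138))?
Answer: sqrt(5513) ≈ 74.250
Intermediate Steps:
P(b) = -19 - 4*b (P(b) = -(b + b)*2 - 19 = -2*b*2 - 19 = -4*b - 19 = -19 - 4*b)
sqrt((-33 + 111)**2 + P(138)) = sqrt((-33 + 111)**2 + (-19 - 4*138)) = sqrt(78**2 + (-19 - 552)) = sqrt(6084 - 571) = sqrt(5513)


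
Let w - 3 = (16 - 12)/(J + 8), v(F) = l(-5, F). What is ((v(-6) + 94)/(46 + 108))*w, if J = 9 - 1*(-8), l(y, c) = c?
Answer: 316/175 ≈ 1.8057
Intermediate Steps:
J = 17 (J = 9 + 8 = 17)
v(F) = F
w = 79/25 (w = 3 + (16 - 12)/(17 + 8) = 3 + 4/25 = 79/25 ≈ 3.1600)
((v(-6) + 94)/(46 + 108))*w = ((-6 + 94)/(46 + 108))*(79/25) = (88/154)*(79/25) = (88*(1/154))*(79/25) = (4/7)*(79/25) = 316/175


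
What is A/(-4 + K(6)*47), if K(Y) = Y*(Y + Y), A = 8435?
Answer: 1687/676 ≈ 2.4956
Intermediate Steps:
K(Y) = 2*Y² (K(Y) = Y*(2*Y) = 2*Y²)
A/(-4 + K(6)*47) = 8435/(-4 + (2*6²)*47) = 8435/(-4 + (2*36)*47) = 8435/(-4 + 72*47) = 8435/(-4 + 3384) = 8435/3380 = 8435*(1/3380) = 1687/676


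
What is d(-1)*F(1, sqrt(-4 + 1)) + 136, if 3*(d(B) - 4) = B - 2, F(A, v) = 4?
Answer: 148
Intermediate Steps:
d(B) = 10/3 + B/3 (d(B) = 4 + (B - 2)/3 = 4 + (-2 + B)/3 = 4 + (-2/3 + B/3) = 10/3 + B/3)
d(-1)*F(1, sqrt(-4 + 1)) + 136 = (10/3 + (1/3)*(-1))*4 + 136 = (10/3 - 1/3)*4 + 136 = 3*4 + 136 = 12 + 136 = 148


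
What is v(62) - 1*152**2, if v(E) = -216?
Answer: -23320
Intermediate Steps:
v(62) - 1*152**2 = -216 - 1*152**2 = -216 - 1*23104 = -216 - 23104 = -23320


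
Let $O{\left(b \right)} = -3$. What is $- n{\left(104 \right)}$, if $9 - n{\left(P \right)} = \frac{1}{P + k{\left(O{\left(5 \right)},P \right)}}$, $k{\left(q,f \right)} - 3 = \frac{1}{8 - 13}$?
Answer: $- \frac{4801}{534} \approx -8.9906$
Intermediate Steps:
$k{\left(q,f \right)} = \frac{14}{5}$ ($k{\left(q,f \right)} = 3 + \frac{1}{8 - 13} = 3 + \frac{1}{-5} = 3 - \frac{1}{5} = \frac{14}{5}$)
$n{\left(P \right)} = 9 - \frac{1}{\frac{14}{5} + P}$ ($n{\left(P \right)} = 9 - \frac{1}{P + \frac{14}{5}} = 9 - \frac{1}{\frac{14}{5} + P}$)
$- n{\left(104 \right)} = - \frac{121 + 45 \cdot 104}{14 + 5 \cdot 104} = - \frac{121 + 4680}{14 + 520} = - \frac{4801}{534}$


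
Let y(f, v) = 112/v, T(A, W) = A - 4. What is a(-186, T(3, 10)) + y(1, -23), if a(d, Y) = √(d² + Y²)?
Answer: -112/23 + √34597 ≈ 181.13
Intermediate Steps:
T(A, W) = -4 + A
a(d, Y) = √(Y² + d²)
a(-186, T(3, 10)) + y(1, -23) = √((-4 + 3)² + (-186)²) + 112/(-23) = √((-1)² + 34596) + 112*(-1/23) = √(1 + 34596) - 112/23 = √34597 - 112/23 = -112/23 + √34597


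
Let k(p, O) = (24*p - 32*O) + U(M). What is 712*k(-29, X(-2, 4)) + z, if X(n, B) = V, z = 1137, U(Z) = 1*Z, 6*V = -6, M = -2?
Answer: -473055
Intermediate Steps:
V = -1 (V = (1/6)*(-6) = -1)
U(Z) = Z
X(n, B) = -1
k(p, O) = -2 - 32*O + 24*p (k(p, O) = (24*p - 32*O) - 2 = (-32*O + 24*p) - 2 = -2 - 32*O + 24*p)
712*k(-29, X(-2, 4)) + z = 712*(-2 - 32*(-1) + 24*(-29)) + 1137 = 712*(-2 + 32 - 696) + 1137 = 712*(-666) + 1137 = -474192 + 1137 = -473055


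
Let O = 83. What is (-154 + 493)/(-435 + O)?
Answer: -339/352 ≈ -0.96307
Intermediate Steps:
(-154 + 493)/(-435 + O) = (-154 + 493)/(-435 + 83) = 339/(-352) = 339*(-1/352) = -339/352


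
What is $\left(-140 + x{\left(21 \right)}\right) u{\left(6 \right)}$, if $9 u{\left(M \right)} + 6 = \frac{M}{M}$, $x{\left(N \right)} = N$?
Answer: $\frac{595}{9} \approx 66.111$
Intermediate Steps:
$u{\left(M \right)} = - \frac{5}{9}$ ($u{\left(M \right)} = - \frac{2}{3} + \frac{M \frac{1}{M}}{9} = - \frac{2}{3} + \frac{1}{9} \cdot 1 = - \frac{2}{3} + \frac{1}{9} = - \frac{5}{9}$)
$\left(-140 + x{\left(21 \right)}\right) u{\left(6 \right)} = \left(-140 + 21\right) \left(- \frac{5}{9}\right) = \left(-119\right) \left(- \frac{5}{9}\right) = \frac{595}{9}$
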